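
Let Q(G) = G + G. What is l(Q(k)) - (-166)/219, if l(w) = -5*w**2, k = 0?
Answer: 166/219 ≈ 0.75799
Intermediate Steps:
Q(G) = 2*G
l(Q(k)) - (-166)/219 = -5*(2*0)**2 - (-166)/219 = -5*0**2 - (-166)/219 = -5*0 - 1*(-166/219) = 0 + 166/219 = 166/219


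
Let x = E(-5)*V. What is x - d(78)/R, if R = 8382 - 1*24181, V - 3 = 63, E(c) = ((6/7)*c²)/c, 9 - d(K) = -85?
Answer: -4468766/15799 ≈ -282.85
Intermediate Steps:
d(K) = 94 (d(K) = 9 - 1*(-85) = 9 + 85 = 94)
E(c) = 6*c/7 (E(c) = ((6*(⅐))*c²)/c = (6*c²/7)/c = 6*c/7)
V = 66 (V = 3 + 63 = 66)
R = -15799 (R = 8382 - 24181 = -15799)
x = -1980/7 (x = ((6/7)*(-5))*66 = -30/7*66 = -1980/7 ≈ -282.86)
x - d(78)/R = -1980/7 - 94/(-15799) = -1980/7 - 94*(-1)/15799 = -1980/7 - 1*(-94/15799) = -1980/7 + 94/15799 = -4468766/15799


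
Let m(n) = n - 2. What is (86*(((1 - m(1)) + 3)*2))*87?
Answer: 74820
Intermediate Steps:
m(n) = -2 + n
(86*(((1 - m(1)) + 3)*2))*87 = (86*(((1 - (-2 + 1)) + 3)*2))*87 = (86*(((1 - 1*(-1)) + 3)*2))*87 = (86*(((1 + 1) + 3)*2))*87 = (86*((2 + 3)*2))*87 = (86*(5*2))*87 = (86*10)*87 = 860*87 = 74820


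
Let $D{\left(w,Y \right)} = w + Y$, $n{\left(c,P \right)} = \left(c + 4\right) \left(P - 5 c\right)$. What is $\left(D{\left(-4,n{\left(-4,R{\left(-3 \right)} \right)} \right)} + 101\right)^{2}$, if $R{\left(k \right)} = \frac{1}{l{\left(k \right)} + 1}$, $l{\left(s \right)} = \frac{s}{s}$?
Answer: $9409$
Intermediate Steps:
$l{\left(s \right)} = 1$
$R{\left(k \right)} = \frac{1}{2}$ ($R{\left(k \right)} = \frac{1}{1 + 1} = \frac{1}{2}$)
$n{\left(c,P \right)} = \left(4 + c\right) \left(P - 5 c\right)$
$D{\left(w,Y \right)} = Y + w$
$\left(D{\left(-4,n{\left(-4,R{\left(-3 \right)} \right)} \right)} + 101\right)^{2} = \left(\left(\left(\left(-20\right) \left(-4\right) - 5 \left(-4\right)^{2} + 4 \cdot \frac{1}{2} + \frac{1}{2} \left(-4\right)\right) - 4\right) + 101\right)^{2} = \left(\left(\left(80 - 80 + 2 - 2\right) - 4\right) + 101\right)^{2} = \left(\left(0 - 4\right) + 101\right)^{2} = \left(-4 + 101\right)^{2} = 97^{2} = 9409$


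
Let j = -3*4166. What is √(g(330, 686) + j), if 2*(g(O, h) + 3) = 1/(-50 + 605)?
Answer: I*√15402480990/1110 ≈ 111.81*I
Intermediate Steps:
g(O, h) = -3329/1110 (g(O, h) = -3 + 1/(2*(-50 + 605)) = -3 + (½)/555 = -3 + (½)*(1/555) = -3 + 1/1110 = -3329/1110)
j = -12498
√(g(330, 686) + j) = √(-3329/1110 - 12498) = √(-13876109/1110) = I*√15402480990/1110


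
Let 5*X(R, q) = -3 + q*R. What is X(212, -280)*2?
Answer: -118726/5 ≈ -23745.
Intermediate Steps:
X(R, q) = -⅗ + R*q/5 (X(R, q) = (-3 + q*R)/5 = (-3 + R*q)/5 = -⅗ + R*q/5)
X(212, -280)*2 = (-⅗ + (⅕)*212*(-280))*2 = (-⅗ - 11872)*2 = -59363/5*2 = -118726/5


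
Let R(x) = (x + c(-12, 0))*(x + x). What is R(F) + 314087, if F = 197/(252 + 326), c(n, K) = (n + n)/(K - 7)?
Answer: 367263049025/1169294 ≈ 3.1409e+5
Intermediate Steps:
c(n, K) = 2*n/(-7 + K) (c(n, K) = (2*n)/(-7 + K) = 2*n/(-7 + K))
F = 197/578 ≈ 0.34083
R(x) = 2*x*(24/7 + x) (R(x) = (x + 2*(-12)/(-7 + 0))*(x + x) = (x + 2*(-12)/(-7))*(2*x) = (x + 2*(-12)*(-⅐))*(2*x) = (x + 24/7)*(2*x) = (24/7 + x)*(2*x) = 2*x*(24/7 + x))
R(F) + 314087 = (2/7)*(197/578)*(24 + 7*(197/578)) + 314087 = (2/7)*(197/578)*(24 + 1379/578) + 314087 = (2/7)*(197/578)*(15251/578) + 314087 = 3004447/1169294 + 314087 = 367263049025/1169294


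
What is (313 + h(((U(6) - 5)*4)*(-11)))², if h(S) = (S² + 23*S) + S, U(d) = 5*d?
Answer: 1401649991569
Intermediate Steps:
h(S) = S² + 24*S
(313 + h(((U(6) - 5)*4)*(-11)))² = (313 + (((5*6 - 5)*4)*(-11))*(24 + ((5*6 - 5)*4)*(-11)))² = (313 + (((30 - 5)*4)*(-11))*(24 + ((30 - 5)*4)*(-11)))² = (313 + ((25*4)*(-11))*(24 + (25*4)*(-11)))² = (313 + (100*(-11))*(24 + 100*(-11)))² = (313 - 1100*(24 - 1100))² = (313 - 1100*(-1076))² = (313 + 1183600)² = 1183913² = 1401649991569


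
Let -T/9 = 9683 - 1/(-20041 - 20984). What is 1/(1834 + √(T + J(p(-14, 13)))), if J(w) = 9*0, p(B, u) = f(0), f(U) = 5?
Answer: 12539975/23594181764 - 5*I*√162969792429/23594181764 ≈ 0.00053149 - 8.555e-5*I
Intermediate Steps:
p(B, u) = 5
J(w) = 0
T = -1191735228/13675 (T = -9*(9683 - 1/(-20041 - 20984)) = -9*(9683 - 1/(-41025)) = -9*(9683 - 1*(-1/41025)) = -9*(9683 + 1/41025) = -9*397245076/41025 = -1191735228/13675 ≈ -87147.)
1/(1834 + √(T + J(p(-14, 13)))) = 1/(1834 + √(-1191735228/13675 + 0)) = 1/(1834 + √(-1191735228/13675)) = 1/(1834 + 2*I*√162969792429/2735)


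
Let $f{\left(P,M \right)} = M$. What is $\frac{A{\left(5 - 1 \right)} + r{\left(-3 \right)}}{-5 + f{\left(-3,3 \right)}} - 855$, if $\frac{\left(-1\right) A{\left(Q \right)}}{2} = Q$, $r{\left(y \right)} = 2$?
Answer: $-852$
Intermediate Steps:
$A{\left(Q \right)} = - 2 Q$
$\frac{A{\left(5 - 1 \right)} + r{\left(-3 \right)}}{-5 + f{\left(-3,3 \right)}} - 855 = \frac{- 2 \left(5 - 1\right) + 2}{-5 + 3} - 855 = \frac{\left(-2\right) 4 + 2}{-2} - 855 = \left(-8 + 2\right) \left(- \frac{1}{2}\right) - 855 = \left(-6\right) \left(- \frac{1}{2}\right) - 855 = 3 - 855 = -852$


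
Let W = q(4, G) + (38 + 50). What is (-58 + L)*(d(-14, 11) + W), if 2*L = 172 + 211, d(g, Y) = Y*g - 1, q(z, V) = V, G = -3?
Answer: -9345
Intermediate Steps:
d(g, Y) = -1 + Y*g
W = 85 (W = -3 + (38 + 50) = -3 + 88 = 85)
L = 383/2 (L = (172 + 211)/2 = (½)*383 = 383/2 ≈ 191.50)
(-58 + L)*(d(-14, 11) + W) = (-58 + 383/2)*((-1 + 11*(-14)) + 85) = 267*((-1 - 154) + 85)/2 = 267*(-155 + 85)/2 = (267/2)*(-70) = -9345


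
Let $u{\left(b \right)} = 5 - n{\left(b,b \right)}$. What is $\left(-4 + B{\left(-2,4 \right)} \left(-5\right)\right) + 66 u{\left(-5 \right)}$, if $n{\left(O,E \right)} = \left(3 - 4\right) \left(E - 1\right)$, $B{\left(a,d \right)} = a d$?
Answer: $-30$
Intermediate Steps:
$n{\left(O,E \right)} = 1 - E$ ($n{\left(O,E \right)} = - (-1 + E) = 1 - E$)
$u{\left(b \right)} = 4 + b$ ($u{\left(b \right)} = 5 - \left(1 - b\right) = 5 + \left(-1 + b\right) = 4 + b$)
$\left(-4 + B{\left(-2,4 \right)} \left(-5\right)\right) + 66 u{\left(-5 \right)} = \left(-4 + \left(-2\right) 4 \left(-5\right)\right) + 66 \left(4 - 5\right) = \left(-4 - -40\right) + 66 \left(-1\right) = \left(-4 + 40\right) - 66 = 36 - 66 = -30$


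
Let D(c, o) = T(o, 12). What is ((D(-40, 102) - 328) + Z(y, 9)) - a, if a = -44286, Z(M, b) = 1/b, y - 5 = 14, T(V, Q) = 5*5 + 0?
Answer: 395848/9 ≈ 43983.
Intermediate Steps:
T(V, Q) = 25 (T(V, Q) = 25 + 0 = 25)
D(c, o) = 25
y = 19 (y = 5 + 14 = 19)
((D(-40, 102) - 328) + Z(y, 9)) - a = ((25 - 328) + 1/9) - 1*(-44286) = (-303 + ⅑) + 44286 = -2726/9 + 44286 = 395848/9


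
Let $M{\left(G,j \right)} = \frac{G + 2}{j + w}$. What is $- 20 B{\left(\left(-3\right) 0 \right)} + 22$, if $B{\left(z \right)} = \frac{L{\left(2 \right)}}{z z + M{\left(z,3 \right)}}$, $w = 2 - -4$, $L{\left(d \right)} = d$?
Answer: $-158$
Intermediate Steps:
$w = 6$ ($w = 2 + 4 = 6$)
$M{\left(G,j \right)} = \frac{2 + G}{6 + j}$ ($M{\left(G,j \right)} = \frac{G + 2}{j + 6} = \frac{2 + G}{6 + j}$)
$B{\left(z \right)} = \frac{2}{\frac{2}{9} + z^{2} + \frac{z}{9}}$ ($B{\left(z \right)} = \frac{2}{z z + \frac{2 + z}{6 + 3}} = \frac{2}{z^{2} + \frac{2 + z}{9}} = \frac{2}{z^{2} + \left(\frac{2}{9} + \frac{z}{9}\right)} = \frac{2}{\frac{2}{9} + z^{2} + \frac{z}{9}}$)
$- 20 B{\left(\left(-3\right) 0 \right)} + 22 = - 20 \frac{18}{2 - 0 + 9 \left(\left(-3\right) 0\right)^{2}} + 22 = - 20 \frac{18}{2 + 0 + 9 \cdot 0^{2}} + 22 = - 20 \frac{18}{2 + 0 + 9 \cdot 0} + 22 = - 20 \frac{18}{2 + 0 + 0} + 22 = - 20 \cdot \frac{18}{2} + 22 = - 20 \cdot 18 \cdot \frac{1}{2} + 22 = \left(-20\right) 9 + 22 = -180 + 22 = -158$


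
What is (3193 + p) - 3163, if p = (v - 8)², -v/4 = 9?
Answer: 1966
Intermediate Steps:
v = -36 (v = -4*9 = -36)
p = 1936 (p = (-36 - 8)² = (-44)² = 1936)
(3193 + p) - 3163 = (3193 + 1936) - 3163 = 5129 - 3163 = 1966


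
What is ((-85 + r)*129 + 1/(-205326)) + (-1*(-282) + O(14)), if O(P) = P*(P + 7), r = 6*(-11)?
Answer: -3881277379/205326 ≈ -18903.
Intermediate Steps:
r = -66
O(P) = P*(7 + P)
((-85 + r)*129 + 1/(-205326)) + (-1*(-282) + O(14)) = ((-85 - 66)*129 + 1/(-205326)) + (-1*(-282) + 14*(7 + 14)) = (-151*129 - 1/205326) + (282 + 14*21) = (-19479 - 1/205326) + (282 + 294) = -3999545155/205326 + 576 = -3881277379/205326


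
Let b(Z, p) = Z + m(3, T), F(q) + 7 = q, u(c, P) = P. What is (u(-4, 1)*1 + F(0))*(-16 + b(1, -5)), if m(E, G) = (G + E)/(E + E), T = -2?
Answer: 89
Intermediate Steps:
F(q) = -7 + q
m(E, G) = (E + G)/(2*E) (m(E, G) = (E + G)/((2*E)) = (E + G)*(1/(2*E)) = (E + G)/(2*E))
b(Z, p) = ⅙ + Z (b(Z, p) = Z + (½)*(3 - 2)/3 = Z + (½)*(⅓)*1 = Z + ⅙ = ⅙ + Z)
(u(-4, 1)*1 + F(0))*(-16 + b(1, -5)) = (1*1 + (-7 + 0))*(-16 + (⅙ + 1)) = (1 - 7)*(-16 + 7/6) = -6*(-89/6) = 89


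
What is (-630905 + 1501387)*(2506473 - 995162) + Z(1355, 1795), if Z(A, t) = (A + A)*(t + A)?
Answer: 1315577558402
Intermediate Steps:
Z(A, t) = 2*A*(A + t) (Z(A, t) = (2*A)*(A + t) = 2*A*(A + t))
(-630905 + 1501387)*(2506473 - 995162) + Z(1355, 1795) = (-630905 + 1501387)*(2506473 - 995162) + 2*1355*(1355 + 1795) = 870482*1511311 + 2*1355*3150 = 1315569021902 + 8536500 = 1315577558402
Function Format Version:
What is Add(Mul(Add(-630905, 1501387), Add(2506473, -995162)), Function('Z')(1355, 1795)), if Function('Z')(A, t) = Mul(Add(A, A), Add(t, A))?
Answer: 1315577558402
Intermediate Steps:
Function('Z')(A, t) = Mul(2, A, Add(A, t)) (Function('Z')(A, t) = Mul(Mul(2, A), Add(A, t)) = Mul(2, A, Add(A, t)))
Add(Mul(Add(-630905, 1501387), Add(2506473, -995162)), Function('Z')(1355, 1795)) = Add(Mul(Add(-630905, 1501387), Add(2506473, -995162)), Mul(2, 1355, Add(1355, 1795))) = Add(Mul(870482, 1511311), Mul(2, 1355, 3150)) = Add(1315569021902, 8536500) = 1315577558402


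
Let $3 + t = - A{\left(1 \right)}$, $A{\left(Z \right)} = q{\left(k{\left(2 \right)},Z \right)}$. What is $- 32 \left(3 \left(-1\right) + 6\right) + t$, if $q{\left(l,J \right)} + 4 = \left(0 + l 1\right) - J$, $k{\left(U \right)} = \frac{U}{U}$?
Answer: $-95$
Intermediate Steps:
$k{\left(U \right)} = 1$
$q{\left(l,J \right)} = -4 + l - J$ ($q{\left(l,J \right)} = -4 - \left(J - l 1\right) = -4 - \left(J - l\right) = -4 + l - J$)
$A{\left(Z \right)} = -3 - Z$ ($A{\left(Z \right)} = -4 + 1 - Z = -3 - Z$)
$t = 1$ ($t = -3 - \left(-3 - 1\right) = -3 - -4 = -3 + 4 = 1$)
$- 32 \left(3 \left(-1\right) + 6\right) + t = - 32 \left(3 \left(-1\right) + 6\right) + 1 = - 32 \left(-3 + 6\right) + 1 = \left(-32\right) 3 + 1 = -96 + 1 = -95$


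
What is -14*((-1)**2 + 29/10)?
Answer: -273/5 ≈ -54.600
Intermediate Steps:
-14*((-1)**2 + 29/10) = -14*(1 + 29*(1/10)) = -14*(1 + 29/10) = -14*39/10 = -273/5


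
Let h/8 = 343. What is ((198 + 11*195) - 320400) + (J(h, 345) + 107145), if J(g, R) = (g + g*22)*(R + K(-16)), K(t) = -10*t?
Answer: 31660648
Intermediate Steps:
h = 2744 (h = 8*343 = 2744)
J(g, R) = 23*g*(160 + R) (J(g, R) = (g + g*22)*(R - 10*(-16)) = (g + 22*g)*(R + 160) = (23*g)*(160 + R) = 23*g*(160 + R))
((198 + 11*195) - 320400) + (J(h, 345) + 107145) = ((198 + 11*195) - 320400) + (23*2744*(160 + 345) + 107145) = ((198 + 2145) - 320400) + (23*2744*505 + 107145) = (2343 - 320400) + (31871560 + 107145) = -318057 + 31978705 = 31660648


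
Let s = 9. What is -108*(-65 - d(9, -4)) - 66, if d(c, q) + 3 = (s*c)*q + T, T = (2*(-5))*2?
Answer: -30522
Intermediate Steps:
T = -20 (T = -10*2 = -20)
d(c, q) = -23 + 9*c*q (d(c, q) = -3 + ((9*c)*q - 20) = -3 + (9*c*q - 20) = -3 + (-20 + 9*c*q) = -23 + 9*c*q)
-108*(-65 - d(9, -4)) - 66 = -108*(-65 - (-23 + 9*9*(-4))) - 66 = -108*(-65 - (-23 - 324)) - 66 = -108*(-65 - 1*(-347)) - 66 = -108*(-65 + 347) - 66 = -108*282 - 66 = -30456 - 66 = -30522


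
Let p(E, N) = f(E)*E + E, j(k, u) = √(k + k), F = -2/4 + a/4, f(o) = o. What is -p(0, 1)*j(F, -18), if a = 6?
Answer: 0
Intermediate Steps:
F = 1 (F = -2/4 + 6/4 = -2*¼ + 6*(¼) = -½ + 3/2 = 1)
j(k, u) = √2*√k (j(k, u) = √(2*k) = √2*√k)
p(E, N) = E + E² (p(E, N) = E*E + E = E² + E = E + E²)
-p(0, 1)*j(F, -18) = -0*(1 + 0)*√2*√1 = -0*1*√2*1 = -0*√2 = -1*0 = 0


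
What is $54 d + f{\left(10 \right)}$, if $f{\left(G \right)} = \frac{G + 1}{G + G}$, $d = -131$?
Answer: $- \frac{141469}{20} \approx -7073.5$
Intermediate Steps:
$f{\left(G \right)} = \frac{1 + G}{2 G}$
$54 d + f{\left(10 \right)} = 54 \left(-131\right) + \frac{1 + 10}{2 \cdot 10} = -7074 + \frac{1}{2} \cdot \frac{1}{10} \cdot 11 = -7074 + \frac{11}{20} = - \frac{141469}{20}$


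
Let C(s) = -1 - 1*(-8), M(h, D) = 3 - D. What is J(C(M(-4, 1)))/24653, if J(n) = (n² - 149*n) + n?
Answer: -987/24653 ≈ -0.040036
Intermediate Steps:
C(s) = 7 (C(s) = -1 + 8 = 7)
J(n) = n² - 148*n
J(C(M(-4, 1)))/24653 = (7*(-148 + 7))/24653 = (7*(-141))*(1/24653) = -987*1/24653 = -987/24653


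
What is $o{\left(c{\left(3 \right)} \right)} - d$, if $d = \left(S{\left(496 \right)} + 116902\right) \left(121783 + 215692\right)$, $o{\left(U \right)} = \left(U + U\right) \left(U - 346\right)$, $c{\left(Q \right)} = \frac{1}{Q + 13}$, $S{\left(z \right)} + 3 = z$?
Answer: $- \frac{5071088341535}{128} \approx -3.9618 \cdot 10^{10}$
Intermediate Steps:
$S{\left(z \right)} = -3 + z$
$c{\left(Q \right)} = \frac{1}{13 + Q}$
$o{\left(U \right)} = 2 U \left(-346 + U\right)$
$d = 39617877625$ ($d = \left(\left(-3 + 496\right) + 116902\right) \left(121783 + 215692\right) = \left(493 + 116902\right) 337475 = 117395 \cdot 337475 = 39617877625$)
$o{\left(c{\left(3 \right)} \right)} - d = \frac{2 \left(-346 + \frac{1}{13 + 3}\right)}{13 + 3} - 39617877625 = \frac{2 \left(-346 + \frac{1}{16}\right)}{16} - 39617877625 = 2 \cdot \frac{1}{16} \left(-346 + \frac{1}{16}\right) - 39617877625 = 2 \cdot \frac{1}{16} \left(- \frac{5535}{16}\right) - 39617877625 = - \frac{5535}{128} - 39617877625 = - \frac{5071088341535}{128}$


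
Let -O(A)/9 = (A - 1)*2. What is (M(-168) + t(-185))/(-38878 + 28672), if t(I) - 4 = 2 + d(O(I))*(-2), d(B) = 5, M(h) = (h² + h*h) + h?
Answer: -28138/5103 ≈ -5.5140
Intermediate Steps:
M(h) = h + 2*h² (M(h) = (h² + h²) + h = 2*h² + h = h + 2*h²)
O(A) = 18 - 18*A (O(A) = -9*(A - 1)*2 = -9*(-1 + A)*2 = -9*(-2 + 2*A) = 18 - 18*A)
t(I) = -4 (t(I) = 4 + (2 + 5*(-2)) = 4 + (2 - 10) = 4 - 8 = -4)
(M(-168) + t(-185))/(-38878 + 28672) = (-168*(1 + 2*(-168)) - 4)/(-38878 + 28672) = (-168*(1 - 336) - 4)/(-10206) = (-168*(-335) - 4)*(-1/10206) = (56280 - 4)*(-1/10206) = 56276*(-1/10206) = -28138/5103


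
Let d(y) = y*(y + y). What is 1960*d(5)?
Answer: 98000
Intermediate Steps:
d(y) = 2*y**2 (d(y) = y*(2*y) = 2*y**2)
1960*d(5) = 1960*(2*5**2) = 1960*(2*25) = 1960*50 = 98000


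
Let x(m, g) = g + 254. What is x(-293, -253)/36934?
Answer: 1/36934 ≈ 2.7075e-5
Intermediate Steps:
x(m, g) = 254 + g
x(-293, -253)/36934 = (254 - 253)/36934 = 1*(1/36934) = 1/36934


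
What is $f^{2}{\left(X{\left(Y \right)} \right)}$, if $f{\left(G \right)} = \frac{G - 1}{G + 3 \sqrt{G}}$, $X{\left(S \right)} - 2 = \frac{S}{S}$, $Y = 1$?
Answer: $\frac{4}{9} - \frac{2 \sqrt{3}}{9} \approx 0.059544$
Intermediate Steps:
$X{\left(S \right)} = 3$ ($X{\left(S \right)} = 2 + \frac{S}{S} = 2 + 1 = 3$)
$f{\left(G \right)} = \frac{-1 + G}{G + 3 \sqrt{G}}$
$f^{2}{\left(X{\left(Y \right)} \right)} = \left(\frac{-1 + 3}{3 + 3 \sqrt{3}}\right)^{2} = \left(\frac{1}{3 + 3 \sqrt{3}} \cdot 2\right)^{2} = \left(\frac{2}{3 + 3 \sqrt{3}}\right)^{2} = \frac{4}{\left(3 + 3 \sqrt{3}\right)^{2}}$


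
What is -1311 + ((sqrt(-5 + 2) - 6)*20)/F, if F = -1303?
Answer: -1708113/1303 - 20*I*sqrt(3)/1303 ≈ -1310.9 - 0.026586*I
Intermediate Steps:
-1311 + ((sqrt(-5 + 2) - 6)*20)/F = -1311 + ((sqrt(-5 + 2) - 6)*20)/(-1303) = -1311 - (sqrt(-3) - 6)*20/1303 = -1311 - (I*sqrt(3) - 6)*20/1303 = -1311 - (-6 + I*sqrt(3))*20/1303 = -1311 - (-120 + 20*I*sqrt(3))/1303 = -1311 + (120/1303 - 20*I*sqrt(3)/1303) = -1708113/1303 - 20*I*sqrt(3)/1303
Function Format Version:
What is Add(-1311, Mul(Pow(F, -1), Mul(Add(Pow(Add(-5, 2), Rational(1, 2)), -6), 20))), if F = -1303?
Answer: Add(Rational(-1708113, 1303), Mul(Rational(-20, 1303), I, Pow(3, Rational(1, 2)))) ≈ Add(-1310.9, Mul(-0.026586, I))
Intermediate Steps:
Add(-1311, Mul(Pow(F, -1), Mul(Add(Pow(Add(-5, 2), Rational(1, 2)), -6), 20))) = Add(-1311, Mul(Pow(-1303, -1), Mul(Add(Pow(Add(-5, 2), Rational(1, 2)), -6), 20))) = Add(-1311, Mul(Rational(-1, 1303), Mul(Add(Pow(-3, Rational(1, 2)), -6), 20))) = Add(-1311, Mul(Rational(-1, 1303), Mul(Add(Mul(I, Pow(3, Rational(1, 2))), -6), 20))) = Add(-1311, Mul(Rational(-1, 1303), Mul(Add(-6, Mul(I, Pow(3, Rational(1, 2)))), 20))) = Add(-1311, Mul(Rational(-1, 1303), Add(-120, Mul(20, I, Pow(3, Rational(1, 2)))))) = Add(-1311, Add(Rational(120, 1303), Mul(Rational(-20, 1303), I, Pow(3, Rational(1, 2))))) = Add(Rational(-1708113, 1303), Mul(Rational(-20, 1303), I, Pow(3, Rational(1, 2))))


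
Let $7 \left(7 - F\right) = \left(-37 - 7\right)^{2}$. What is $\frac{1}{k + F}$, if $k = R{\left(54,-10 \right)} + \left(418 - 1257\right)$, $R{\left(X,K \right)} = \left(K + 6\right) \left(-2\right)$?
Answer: $- \frac{7}{7704} \approx -0.00090862$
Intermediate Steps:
$R{\left(X,K \right)} = -12 - 2 K$ ($R{\left(X,K \right)} = \left(6 + K\right) \left(-2\right) = -12 - 2 K$)
$F = - \frac{1887}{7}$ ($F = 7 - \frac{\left(-37 - 7\right)^{2}}{7} = 7 - \frac{\left(-44\right)^{2}}{7} = 7 - \frac{1936}{7} = - \frac{1887}{7} \approx -269.57$)
$k = -831$ ($k = \left(-12 - -20\right) + \left(418 - 1257\right) = \left(-12 + 20\right) + \left(418 - 1257\right) = 8 - 839 = -831$)
$\frac{1}{k + F} = \frac{1}{-831 - \frac{1887}{7}} = \frac{1}{- \frac{7704}{7}} = - \frac{7}{7704}$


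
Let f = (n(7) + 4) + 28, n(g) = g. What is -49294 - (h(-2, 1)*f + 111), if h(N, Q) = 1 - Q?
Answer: -49405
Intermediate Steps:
f = 39 (f = (7 + 4) + 28 = 11 + 28 = 39)
-49294 - (h(-2, 1)*f + 111) = -49294 - ((1 - 1*1)*39 + 111) = -49294 - ((1 - 1)*39 + 111) = -49294 - (0*39 + 111) = -49294 - (0 + 111) = -49294 - 1*111 = -49294 - 111 = -49405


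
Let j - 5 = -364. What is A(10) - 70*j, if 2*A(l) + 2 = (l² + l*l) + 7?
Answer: 50465/2 ≈ 25233.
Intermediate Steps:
j = -359 (j = 5 - 364 = -359)
A(l) = 5/2 + l² (A(l) = -1 + ((l² + l*l) + 7)/2 = -1 + ((l² + l²) + 7)/2 = -1 + (2*l² + 7)/2 = -1 + (7 + 2*l²)/2 = -1 + (7/2 + l²) = 5/2 + l²)
A(10) - 70*j = (5/2 + 10²) - 70*(-359) = (5/2 + 100) + 25130 = 205/2 + 25130 = 50465/2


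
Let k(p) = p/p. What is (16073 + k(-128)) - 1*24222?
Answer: -8148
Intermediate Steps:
k(p) = 1
(16073 + k(-128)) - 1*24222 = (16073 + 1) - 1*24222 = 16074 - 24222 = -8148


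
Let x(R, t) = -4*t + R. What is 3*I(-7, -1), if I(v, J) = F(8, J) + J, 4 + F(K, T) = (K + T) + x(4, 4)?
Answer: -30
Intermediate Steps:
x(R, t) = R - 4*t
F(K, T) = -16 + K + T (F(K, T) = -4 + ((K + T) + (4 - 4*4)) = -4 + ((K + T) + (4 - 16)) = -4 + ((K + T) - 12) = -4 + (-12 + K + T) = -16 + K + T)
I(v, J) = -8 + 2*J (I(v, J) = (-16 + 8 + J) + J = (-8 + J) + J = -8 + 2*J)
3*I(-7, -1) = 3*(-8 + 2*(-1)) = 3*(-8 - 2) = 3*(-10) = -30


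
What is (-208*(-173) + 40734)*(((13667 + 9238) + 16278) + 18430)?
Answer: 4419954134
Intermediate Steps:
(-208*(-173) + 40734)*(((13667 + 9238) + 16278) + 18430) = (35984 + 40734)*((22905 + 16278) + 18430) = 76718*(39183 + 18430) = 76718*57613 = 4419954134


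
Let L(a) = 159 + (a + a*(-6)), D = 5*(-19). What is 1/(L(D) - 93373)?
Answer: -1/92739 ≈ -1.0783e-5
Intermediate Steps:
D = -95
L(a) = 159 - 5*a (L(a) = 159 + (a - 6*a) = 159 - 5*a)
1/(L(D) - 93373) = 1/((159 - 5*(-95)) - 93373) = 1/((159 + 475) - 93373) = 1/(634 - 93373) = 1/(-92739) = -1/92739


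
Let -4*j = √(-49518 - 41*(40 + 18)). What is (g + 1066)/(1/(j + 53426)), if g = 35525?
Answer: 1954910766 - 36591*I*√12974/2 ≈ 1.9549e+9 - 2.0839e+6*I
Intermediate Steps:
j = -I*√12974/2 (j = -√(-49518 - 41*(40 + 18))/4 = -√(-49518 - 41*58)/4 = -√(-49518 - 2378)/4 = -I*√12974/2 ≈ -56.952*I)
(g + 1066)/(1/(j + 53426)) = (35525 + 1066)/(1/(-I*√12974/2 + 53426)) = 36591/(1/(53426 - I*√12974/2)) = 36591*(53426 - I*√12974/2) = 1954910766 - 36591*I*√12974/2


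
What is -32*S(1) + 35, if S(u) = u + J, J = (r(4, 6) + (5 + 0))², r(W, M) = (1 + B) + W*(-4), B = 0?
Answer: -3197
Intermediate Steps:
r(W, M) = 1 - 4*W (r(W, M) = (1 + 0) + W*(-4) = 1 - 4*W)
J = 100 (J = ((1 - 4*4) + (5 + 0))² = ((1 - 16) + 5)² = (-15 + 5)² = (-10)² = 100)
S(u) = 100 + u (S(u) = u + 100 = 100 + u)
-32*S(1) + 35 = -32*(100 + 1) + 35 = -32*101 + 35 = -3232 + 35 = -3197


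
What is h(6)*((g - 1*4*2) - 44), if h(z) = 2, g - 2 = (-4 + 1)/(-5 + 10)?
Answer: -506/5 ≈ -101.20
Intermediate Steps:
g = 7/5 (g = 2 + (-4 + 1)/(-5 + 10) = 2 - 3/5 = 7/5 ≈ 1.4000)
h(6)*((g - 1*4*2) - 44) = 2*((7/5 - 1*4*2) - 44) = 2*((7/5 - 4*2) - 44) = 2*((7/5 - 8) - 44) = 2*(-33/5 - 44) = 2*(-253/5) = -506/5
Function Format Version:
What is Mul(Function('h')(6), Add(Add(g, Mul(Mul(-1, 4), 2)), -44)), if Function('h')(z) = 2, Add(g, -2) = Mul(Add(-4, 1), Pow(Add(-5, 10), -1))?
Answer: Rational(-506, 5) ≈ -101.20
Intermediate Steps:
g = Rational(7, 5) (g = Add(2, Mul(Add(-4, 1), Pow(Add(-5, 10), -1))) = Add(2, Mul(-3, Pow(5, -1))) = Add(2, Mul(-3, Rational(1, 5))) = Add(2, Rational(-3, 5)) = Rational(7, 5) ≈ 1.4000)
Mul(Function('h')(6), Add(Add(g, Mul(Mul(-1, 4), 2)), -44)) = Mul(2, Add(Add(Rational(7, 5), Mul(Mul(-1, 4), 2)), -44)) = Mul(2, Add(Add(Rational(7, 5), Mul(-4, 2)), -44)) = Mul(2, Add(Add(Rational(7, 5), -8), -44)) = Mul(2, Add(Rational(-33, 5), -44)) = Mul(2, Rational(-253, 5)) = Rational(-506, 5)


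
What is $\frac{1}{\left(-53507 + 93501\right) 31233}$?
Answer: $\frac{1}{1249132602} \approx 8.0056 \cdot 10^{-10}$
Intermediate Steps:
$\frac{1}{\left(-53507 + 93501\right) 31233} = \frac{1}{39994} \cdot \frac{1}{31233} = \frac{1}{1249132602}$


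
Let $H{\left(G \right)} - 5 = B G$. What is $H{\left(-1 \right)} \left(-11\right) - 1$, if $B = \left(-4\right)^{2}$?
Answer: $120$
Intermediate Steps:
$B = 16$
$H{\left(G \right)} = 5 + 16 G$
$H{\left(-1 \right)} \left(-11\right) - 1 = \left(5 + 16 \left(-1\right)\right) \left(-11\right) - 1 = \left(5 - 16\right) \left(-11\right) - 1 = \left(-11\right) \left(-11\right) - 1 = 121 - 1 = 120$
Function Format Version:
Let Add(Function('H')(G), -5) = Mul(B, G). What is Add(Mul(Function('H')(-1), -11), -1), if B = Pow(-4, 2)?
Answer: 120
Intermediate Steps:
B = 16
Function('H')(G) = Add(5, Mul(16, G))
Add(Mul(Function('H')(-1), -11), -1) = Add(Mul(Add(5, Mul(16, -1)), -11), -1) = Add(Mul(Add(5, -16), -11), -1) = Add(Mul(-11, -11), -1) = Add(121, -1) = 120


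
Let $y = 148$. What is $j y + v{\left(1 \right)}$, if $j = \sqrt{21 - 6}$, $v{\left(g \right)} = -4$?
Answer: $-4 + 148 \sqrt{15} \approx 569.2$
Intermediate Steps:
$j = \sqrt{15} \approx 3.873$
$j y + v{\left(1 \right)} = \sqrt{15} \cdot 148 - 4 = 148 \sqrt{15} - 4 = -4 + 148 \sqrt{15}$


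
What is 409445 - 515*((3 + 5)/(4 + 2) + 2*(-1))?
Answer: 1229365/3 ≈ 4.0979e+5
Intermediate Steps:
409445 - 515*((3 + 5)/(4 + 2) + 2*(-1)) = 409445 - 515*(8/6 - 2) = 409445 - 515*(8*(1/6) - 2) = 409445 - 515*(4/3 - 2) = 409445 - 515*(-2/3) = 409445 + 1030/3 = 1229365/3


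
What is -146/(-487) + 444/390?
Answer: 45528/31655 ≈ 1.4383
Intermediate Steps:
-146/(-487) + 444/390 = -146*(-1/487) + 444*(1/390) = 146/487 + 74/65 = 45528/31655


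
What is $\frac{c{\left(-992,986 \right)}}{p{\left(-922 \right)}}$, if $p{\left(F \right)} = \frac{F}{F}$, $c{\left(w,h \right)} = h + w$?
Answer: $-6$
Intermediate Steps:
$p{\left(F \right)} = 1$
$\frac{c{\left(-992,986 \right)}}{p{\left(-922 \right)}} = \frac{986 - 992}{1} = \left(-6\right) 1 = -6$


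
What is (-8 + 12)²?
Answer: 16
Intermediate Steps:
(-8 + 12)² = 4² = 16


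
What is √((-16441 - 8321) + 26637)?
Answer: 25*√3 ≈ 43.301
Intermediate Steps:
√((-16441 - 8321) + 26637) = √(-24762 + 26637) = √1875 = 25*√3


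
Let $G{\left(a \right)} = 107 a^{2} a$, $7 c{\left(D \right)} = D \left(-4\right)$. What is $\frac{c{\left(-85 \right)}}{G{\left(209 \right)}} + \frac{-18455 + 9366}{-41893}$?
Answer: $\frac{62149391233089}{286458779867953} \approx 0.21696$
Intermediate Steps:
$c{\left(D \right)} = - \frac{4 D}{7}$ ($c{\left(D \right)} = \frac{D \left(-4\right)}{7} = \frac{\left(-4\right) D}{7} = - \frac{4 D}{7}$)
$G{\left(a \right)} = 107 a^{3}$
$\frac{c{\left(-85 \right)}}{G{\left(209 \right)}} + \frac{-18455 + 9366}{-41893} = \frac{\left(- \frac{4}{7}\right) \left(-85\right)}{107 \cdot 209^{3}} + \frac{-18455 + 9366}{-41893} = \frac{340}{7 \cdot 107 \cdot 9129329} - - \frac{9089}{41893} = \frac{340}{7 \cdot 976838203} + \frac{9089}{41893} = \frac{340}{7} \cdot \frac{1}{976838203} + \frac{9089}{41893} = \frac{340}{6837867421} + \frac{9089}{41893} = \frac{62149391233089}{286458779867953}$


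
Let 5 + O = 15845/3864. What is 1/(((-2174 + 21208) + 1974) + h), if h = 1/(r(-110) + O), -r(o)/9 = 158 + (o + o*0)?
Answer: 1672723/35140560920 ≈ 4.7601e-5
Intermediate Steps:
O = -3475/3864 (O = -5 + 15845/3864 = -3475/3864 ≈ -0.89933)
r(o) = -1422 - 9*o (r(o) = -9*(158 + (o + o*0)) = -9*(158 + (o + 0)) = -9*(158 + o) = -1422 - 9*o)
h = -3864/1672723 (h = 1/((-1422 - 9*(-110)) - 3475/3864) = 1/((-1422 + 990) - 3475/3864) = 1/(-432 - 3475/3864) = 1/(-1672723/3864) = -3864/1672723 ≈ -0.0023100)
1/(((-2174 + 21208) + 1974) + h) = 1/(((-2174 + 21208) + 1974) - 3864/1672723) = 1/((19034 + 1974) - 3864/1672723) = 1/(21008 - 3864/1672723) = 1/(35140560920/1672723) = 1672723/35140560920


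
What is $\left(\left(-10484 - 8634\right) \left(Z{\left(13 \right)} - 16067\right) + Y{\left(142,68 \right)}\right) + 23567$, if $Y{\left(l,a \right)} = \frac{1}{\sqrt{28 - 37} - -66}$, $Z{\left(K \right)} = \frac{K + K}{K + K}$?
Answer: $\frac{446937231547}{1455} - \frac{i}{1455} \approx 3.0717 \cdot 10^{8} - 0.00068729 i$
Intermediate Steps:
$Z{\left(K \right)} = 1$ ($Z{\left(K \right)} = \frac{2 K}{2 K} = 2 K \frac{1}{2 K} = 1$)
$Y{\left(l,a \right)} = \frac{66 - 3 i}{4365}$ ($Y{\left(l,a \right)} = \frac{1}{\sqrt{-9} + 66} = \frac{1}{3 i + 66} = \frac{1}{66 + 3 i} = \frac{66 - 3 i}{4365}$)
$\left(\left(-10484 - 8634\right) \left(Z{\left(13 \right)} - 16067\right) + Y{\left(142,68 \right)}\right) + 23567 = \left(\left(-10484 - 8634\right) \left(1 - 16067\right) + \left(\frac{22}{1455} - \frac{i}{1455}\right)\right) + 23567 = \left(\left(-19118\right) \left(-16066\right) + \left(\frac{22}{1455} - \frac{i}{1455}\right)\right) + 23567 = \left(307149788 + \left(\frac{22}{1455} - \frac{i}{1455}\right)\right) + 23567 = \left(\frac{446902941562}{1455} - \frac{i}{1455}\right) + 23567 = \frac{446937231547}{1455} - \frac{i}{1455}$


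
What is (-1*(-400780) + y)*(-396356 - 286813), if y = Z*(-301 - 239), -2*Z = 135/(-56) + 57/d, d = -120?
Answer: -1912877299014/7 ≈ -2.7327e+11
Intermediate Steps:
Z = 101/70 (Z = -(135/(-56) + 57/(-120))/2 = -(135*(-1/56) + 57*(-1/120))/2 = -(-135/56 - 19/40)/2 = -½*(-101/35) = 101/70 ≈ 1.4429)
y = -5454/7 (y = 101*(-301 - 239)/70 = (101/70)*(-540) = -5454/7 ≈ -779.14)
(-1*(-400780) + y)*(-396356 - 286813) = (-1*(-400780) - 5454/7)*(-396356 - 286813) = (400780 - 5454/7)*(-683169) = (2800006/7)*(-683169) = -1912877299014/7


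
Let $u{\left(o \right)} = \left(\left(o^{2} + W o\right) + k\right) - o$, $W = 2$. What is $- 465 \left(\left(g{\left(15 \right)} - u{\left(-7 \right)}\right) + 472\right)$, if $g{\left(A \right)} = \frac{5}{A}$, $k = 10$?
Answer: $-195455$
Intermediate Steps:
$u{\left(o \right)} = 10 + o + o^{2}$ ($u{\left(o \right)} = \left(\left(o^{2} + 2 o\right) + 10\right) - o = \left(10 + o^{2} + 2 o\right) - o = 10 + o + o^{2}$)
$- 465 \left(\left(g{\left(15 \right)} - u{\left(-7 \right)}\right) + 472\right) = - 465 \left(\left(\frac{5}{15} - \left(10 - 7 + \left(-7\right)^{2}\right)\right) + 472\right) = - 465 \left(\left(5 \cdot \frac{1}{15} - \left(10 - 7 + 49\right)\right) + 472\right) = - 465 \left(\left(\frac{1}{3} - 52\right) + 472\right) = - 465 \left(- \frac{155}{3} + 472\right) = \left(-465\right) \frac{1261}{3} = -195455$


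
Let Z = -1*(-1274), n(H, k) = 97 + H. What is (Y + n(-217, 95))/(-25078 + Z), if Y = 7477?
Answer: -7357/23804 ≈ -0.30907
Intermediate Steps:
Z = 1274
(Y + n(-217, 95))/(-25078 + Z) = (7477 + (97 - 217))/(-25078 + 1274) = (7477 - 120)/(-23804) = 7357*(-1/23804) = -7357/23804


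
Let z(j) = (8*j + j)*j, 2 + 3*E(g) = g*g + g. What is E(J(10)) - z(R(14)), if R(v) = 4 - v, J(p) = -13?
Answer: -2546/3 ≈ -848.67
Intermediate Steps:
E(g) = -⅔ + g/3 + g²/3 (E(g) = -⅔ + (g*g + g)/3 = -⅔ + (g² + g)/3 = -⅔ + (g + g²)/3 = -⅔ + (g/3 + g²/3) = -⅔ + g/3 + g²/3)
z(j) = 9*j² (z(j) = (9*j)*j = 9*j²)
E(J(10)) - z(R(14)) = (-⅔ + (⅓)*(-13) + (⅓)*(-13)²) - 9*(4 - 1*14)² = (-⅔ - 13/3 + (⅓)*169) - 9*(4 - 14)² = (-⅔ - 13/3 + 169/3) - 9*(-10)² = 154/3 - 9*100 = 154/3 - 1*900 = 154/3 - 900 = -2546/3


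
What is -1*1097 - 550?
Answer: -1647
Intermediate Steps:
-1*1097 - 550 = -1097 - 1*550 = -1097 - 550 = -1647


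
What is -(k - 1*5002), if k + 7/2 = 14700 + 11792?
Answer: -42973/2 ≈ -21487.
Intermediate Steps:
k = 52977/2 (k = -7/2 + (14700 + 11792) = -7/2 + 26492 = 52977/2 ≈ 26489.)
-(k - 1*5002) = -(52977/2 - 1*5002) = -(52977/2 - 5002) = -1*42973/2 = -42973/2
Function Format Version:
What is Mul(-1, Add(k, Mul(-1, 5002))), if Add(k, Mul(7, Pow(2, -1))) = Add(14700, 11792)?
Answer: Rational(-42973, 2) ≈ -21487.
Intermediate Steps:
k = Rational(52977, 2) (k = Add(Rational(-7, 2), Add(14700, 11792)) = Add(Rational(-7, 2), 26492) = Rational(52977, 2) ≈ 26489.)
Mul(-1, Add(k, Mul(-1, 5002))) = Mul(-1, Add(Rational(52977, 2), Mul(-1, 5002))) = Mul(-1, Add(Rational(52977, 2), -5002)) = Mul(-1, Rational(42973, 2)) = Rational(-42973, 2)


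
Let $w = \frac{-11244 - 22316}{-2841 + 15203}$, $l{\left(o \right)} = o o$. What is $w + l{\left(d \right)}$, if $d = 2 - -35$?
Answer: $\frac{8445009}{6181} \approx 1366.3$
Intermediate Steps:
$d = 37$ ($d = 2 + 35 = 37$)
$l{\left(o \right)} = o^{2}$
$w = - \frac{16780}{6181}$ ($w = - \frac{33560}{12362} = \left(-33560\right) \frac{1}{12362} = - \frac{16780}{6181} \approx -2.7148$)
$w + l{\left(d \right)} = - \frac{16780}{6181} + 37^{2} = - \frac{16780}{6181} + 1369 = \frac{8445009}{6181}$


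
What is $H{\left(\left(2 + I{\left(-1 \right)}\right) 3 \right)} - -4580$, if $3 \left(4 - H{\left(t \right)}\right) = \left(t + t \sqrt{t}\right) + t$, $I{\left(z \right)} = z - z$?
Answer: $4580 - 2 \sqrt{6} \approx 4575.1$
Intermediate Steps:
$I{\left(z \right)} = 0$
$H{\left(t \right)} = 4 - \frac{2 t}{3} - \frac{t^{\frac{3}{2}}}{3}$ ($H{\left(t \right)} = 4 - \frac{\left(t + t \sqrt{t}\right) + t}{3} = 4 - \frac{\left(t + t^{\frac{3}{2}}\right) + t}{3} = 4 - \frac{t^{\frac{3}{2}} + 2 t}{3} = 4 - \left(\frac{t^{\frac{3}{2}}}{3} + \frac{2 t}{3}\right) = 4 - \frac{2 t}{3} - \frac{t^{\frac{3}{2}}}{3}$)
$H{\left(\left(2 + I{\left(-1 \right)}\right) 3 \right)} - -4580 = \left(4 - \frac{2 \left(2 + 0\right) 3}{3} - \frac{\left(\left(2 + 0\right) 3\right)^{\frac{3}{2}}}{3}\right) - -4580 = \left(4 - \frac{2 \cdot 2 \cdot 3}{3} - \frac{\left(2 \cdot 3\right)^{\frac{3}{2}}}{3}\right) + 4580 = \left(4 - 4 - \frac{6^{\frac{3}{2}}}{3}\right) + 4580 = \left(4 - 4 - \frac{6 \sqrt{6}}{3}\right) + 4580 = \left(4 - 4 - 2 \sqrt{6}\right) + 4580 = - 2 \sqrt{6} + 4580 = 4580 - 2 \sqrt{6}$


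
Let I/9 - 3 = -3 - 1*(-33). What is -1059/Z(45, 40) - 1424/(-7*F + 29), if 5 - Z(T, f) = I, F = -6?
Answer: -340619/20732 ≈ -16.430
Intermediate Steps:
I = 297 (I = 27 + 9*(-3 - 1*(-33)) = 27 + 9*(-3 + 33) = 27 + 9*30 = 27 + 270 = 297)
Z(T, f) = -292 (Z(T, f) = 5 - 1*297 = 5 - 297 = -292)
-1059/Z(45, 40) - 1424/(-7*F + 29) = -1059/(-292) - 1424/(-7*(-6) + 29) = -1059*(-1/292) - 1424/(42 + 29) = 1059/292 - 1424/71 = -340619/20732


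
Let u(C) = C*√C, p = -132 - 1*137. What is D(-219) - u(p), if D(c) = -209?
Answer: -209 + 269*I*√269 ≈ -209.0 + 4411.9*I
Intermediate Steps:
p = -269 (p = -132 - 137 = -269)
u(C) = C^(3/2)
D(-219) - u(p) = -209 - (-269)^(3/2) = -209 - (-269)*I*√269 = -209 + 269*I*√269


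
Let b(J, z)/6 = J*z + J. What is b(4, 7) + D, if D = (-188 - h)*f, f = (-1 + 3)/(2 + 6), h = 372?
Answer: 52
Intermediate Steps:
f = ¼ (f = 2/8 = 2*(⅛) = ¼ ≈ 0.25000)
D = -140 (D = (-188 - 1*372)*(¼) = (-188 - 372)*(¼) = -560*¼ = -140)
b(J, z) = 6*J + 6*J*z (b(J, z) = 6*(J*z + J) = 6*(J + J*z) = 6*J + 6*J*z)
b(4, 7) + D = 6*4*(1 + 7) - 140 = 6*4*8 - 140 = 192 - 140 = 52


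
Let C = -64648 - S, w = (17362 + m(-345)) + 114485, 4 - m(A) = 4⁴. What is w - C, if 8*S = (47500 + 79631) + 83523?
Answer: 890299/4 ≈ 2.2257e+5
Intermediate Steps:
S = 105327/4 (S = ((47500 + 79631) + 83523)/8 = (127131 + 83523)/8 = (⅛)*210654 = 105327/4 ≈ 26332.)
m(A) = -252 (m(A) = 4 - 1*4⁴ = 4 - 1*256 = 4 - 256 = -252)
w = 131595 (w = (17362 - 252) + 114485 = 17110 + 114485 = 131595)
C = -363919/4 (C = -64648 - 1*105327/4 = -64648 - 105327/4 = -363919/4 ≈ -90980.)
w - C = 131595 - 1*(-363919/4) = 131595 + 363919/4 = 890299/4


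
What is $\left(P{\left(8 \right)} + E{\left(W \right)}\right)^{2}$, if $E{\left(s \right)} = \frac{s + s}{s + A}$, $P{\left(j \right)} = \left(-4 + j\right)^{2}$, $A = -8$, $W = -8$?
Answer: $289$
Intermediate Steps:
$E{\left(s \right)} = \frac{2 s}{-8 + s}$ ($E{\left(s \right)} = \frac{s + s}{s - 8} = \frac{2 s}{-8 + s}$)
$\left(P{\left(8 \right)} + E{\left(W \right)}\right)^{2} = \left(\left(-4 + 8\right)^{2} + 2 \left(-8\right) \frac{1}{-8 - 8}\right)^{2} = \left(4^{2} + 2 \left(-8\right) \frac{1}{-16}\right)^{2} = \left(16 + 2 \left(-8\right) \left(- \frac{1}{16}\right)\right)^{2} = \left(16 + 1\right)^{2} = 17^{2} = 289$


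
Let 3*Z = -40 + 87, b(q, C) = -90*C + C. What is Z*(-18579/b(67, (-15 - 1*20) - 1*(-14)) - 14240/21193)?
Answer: -6585629143/39609717 ≈ -166.26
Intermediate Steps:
b(q, C) = -89*C
Z = 47/3 (Z = (-40 + 87)/3 = (⅓)*47 = 47/3 ≈ 15.667)
Z*(-18579/b(67, (-15 - 1*20) - 1*(-14)) - 14240/21193) = 47*(-18579*(-1/(89*((-15 - 1*20) - 1*(-14)))) - 14240/21193)/3 = 47*(-18579*(-1/(89*((-15 - 20) + 14))) - 14240*1/21193)/3 = 47*(-18579*(-1/(89*(-35 + 14))) - 14240/21193)/3 = 47*(-18579/((-89*(-21))) - 14240/21193)/3 = 47*(-18579/1869 - 14240/21193)/3 = 47*(-18579*1/1869 - 14240/21193)/3 = 47*(-6193/623 - 14240/21193)/3 = (47/3)*(-140119769/13203239) = -6585629143/39609717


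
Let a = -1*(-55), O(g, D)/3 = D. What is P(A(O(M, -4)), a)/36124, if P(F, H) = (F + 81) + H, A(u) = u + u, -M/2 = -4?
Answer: 28/9031 ≈ 0.0031004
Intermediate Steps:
M = 8 (M = -2*(-4) = 8)
O(g, D) = 3*D
a = 55
A(u) = 2*u
P(F, H) = 81 + F + H (P(F, H) = (81 + F) + H = 81 + F + H)
P(A(O(M, -4)), a)/36124 = (81 + 2*(3*(-4)) + 55)/36124 = (81 + 2*(-12) + 55)*(1/36124) = (81 - 24 + 55)*(1/36124) = 112*(1/36124) = 28/9031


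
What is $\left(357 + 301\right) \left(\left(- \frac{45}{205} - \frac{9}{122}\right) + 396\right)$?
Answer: $\frac{651197925}{2501} \approx 2.6038 \cdot 10^{5}$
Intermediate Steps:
$\left(357 + 301\right) \left(\left(- \frac{45}{205} - \frac{9}{122}\right) + 396\right) = 658 \left(\left(\left(-45\right) \frac{1}{205} - \frac{9}{122}\right) + 396\right) = 658 \left(\left(- \frac{9}{41} - \frac{9}{122}\right) + 396\right) = 658 \left(- \frac{1467}{5002} + 396\right) = 658 \cdot \frac{1979325}{5002} = \frac{651197925}{2501}$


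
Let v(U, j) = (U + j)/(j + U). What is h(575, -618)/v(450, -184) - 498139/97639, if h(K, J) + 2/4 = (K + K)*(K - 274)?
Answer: 67594385783/195278 ≈ 3.4614e+5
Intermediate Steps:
v(U, j) = 1 (v(U, j) = (U + j)/(U + j) = 1)
h(K, J) = -½ + 2*K*(-274 + K) (h(K, J) = -½ + (K + K)*(K - 274) = -½ + (2*K)*(-274 + K) = -½ + 2*K*(-274 + K))
h(575, -618)/v(450, -184) - 498139/97639 = (-½ - 548*575 + 2*575²)/1 - 498139/97639 = (-½ - 315100 + 2*330625)*1 - 498139*1/97639 = (-½ - 315100 + 661250)*1 - 498139/97639 = (692299/2)*1 - 498139/97639 = 692299/2 - 498139/97639 = 67594385783/195278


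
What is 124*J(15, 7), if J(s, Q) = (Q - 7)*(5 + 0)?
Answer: 0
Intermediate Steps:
J(s, Q) = -35 + 5*Q (J(s, Q) = (-7 + Q)*5 = -35 + 5*Q)
124*J(15, 7) = 124*(-35 + 5*7) = 124*(-35 + 35) = 124*0 = 0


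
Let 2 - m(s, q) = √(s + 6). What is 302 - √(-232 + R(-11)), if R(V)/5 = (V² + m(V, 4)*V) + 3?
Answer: 302 - √(278 + 55*I*√5) ≈ 284.94 - 3.6048*I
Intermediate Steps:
m(s, q) = 2 - √(6 + s) (m(s, q) = 2 - √(s + 6) = 2 - √(6 + s))
R(V) = 15 + 5*V² + 5*V*(2 - √(6 + V)) (R(V) = 5*((V² + (2 - √(6 + V))*V) + 3) = 5*((V² + V*(2 - √(6 + V))) + 3) = 5*(3 + V² + V*(2 - √(6 + V))) = 15 + 5*V² + 5*V*(2 - √(6 + V)))
302 - √(-232 + R(-11)) = 302 - √(-232 + (15 + 5*(-11)² - 5*(-11)*(-2 + √(6 - 11)))) = 302 - √(-232 + (15 + 5*121 - 5*(-11)*(-2 + √(-5)))) = 302 - √(-232 + (15 + 605 - 5*(-11)*(-2 + I*√5))) = 302 - √(-232 + (15 + 605 + (-110 + 55*I*√5))) = 302 - √(-232 + (510 + 55*I*√5)) = 302 - √(278 + 55*I*√5)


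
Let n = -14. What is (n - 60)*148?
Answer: -10952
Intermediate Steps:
(n - 60)*148 = (-14 - 60)*148 = -74*148 = -10952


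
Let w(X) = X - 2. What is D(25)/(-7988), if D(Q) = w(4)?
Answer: -1/3994 ≈ -0.00025038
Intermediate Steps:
w(X) = -2 + X
D(Q) = 2 (D(Q) = -2 + 4 = 2)
D(25)/(-7988) = 2/(-7988) = 2*(-1/7988) = -1/3994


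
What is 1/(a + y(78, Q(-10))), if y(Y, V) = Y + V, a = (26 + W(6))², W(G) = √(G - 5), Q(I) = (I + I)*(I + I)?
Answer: 1/1207 ≈ 0.00082850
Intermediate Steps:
Q(I) = 4*I² (Q(I) = (2*I)*(2*I) = 4*I²)
W(G) = √(-5 + G)
a = 729 (a = (26 + √(-5 + 6))² = (26 + √1)² = (26 + 1)² = 27² = 729)
y(Y, V) = V + Y
1/(a + y(78, Q(-10))) = 1/(729 + (4*(-10)² + 78)) = 1/(729 + (4*100 + 78)) = 1/(729 + (400 + 78)) = 1/(729 + 478) = 1/1207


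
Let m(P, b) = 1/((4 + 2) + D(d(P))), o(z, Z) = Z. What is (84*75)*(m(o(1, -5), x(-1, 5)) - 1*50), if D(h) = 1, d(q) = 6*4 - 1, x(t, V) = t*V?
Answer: -314100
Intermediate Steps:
x(t, V) = V*t
d(q) = 23 (d(q) = 24 - 1 = 23)
m(P, b) = 1/7 (m(P, b) = 1/((4 + 2) + 1) = 1/(6 + 1) = 1/7)
(84*75)*(m(o(1, -5), x(-1, 5)) - 1*50) = (84*75)*(1/7 - 1*50) = 6300*(1/7 - 50) = 6300*(-349/7) = -314100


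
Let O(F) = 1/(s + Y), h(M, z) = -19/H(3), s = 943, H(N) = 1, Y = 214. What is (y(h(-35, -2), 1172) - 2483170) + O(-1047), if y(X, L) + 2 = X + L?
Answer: -2871695982/1157 ≈ -2.4820e+6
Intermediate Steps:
h(M, z) = -19 (h(M, z) = -19/1 = -19*1 = -19)
O(F) = 1/1157 (O(F) = 1/(943 + 214) = 1/1157)
y(X, L) = -2 + L + X (y(X, L) = -2 + (X + L) = -2 + (L + X) = -2 + L + X)
(y(h(-35, -2), 1172) - 2483170) + O(-1047) = ((-2 + 1172 - 19) - 2483170) + 1/1157 = (1151 - 2483170) + 1/1157 = -2482019 + 1/1157 = -2871695982/1157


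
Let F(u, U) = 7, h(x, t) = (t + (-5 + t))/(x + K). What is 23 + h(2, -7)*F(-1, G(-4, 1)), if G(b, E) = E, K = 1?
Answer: -64/3 ≈ -21.333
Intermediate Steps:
h(x, t) = (-5 + 2*t)/(1 + x) (h(x, t) = (t + (-5 + t))/(x + 1) = (-5 + 2*t)/(1 + x))
23 + h(2, -7)*F(-1, G(-4, 1)) = 23 + ((-5 + 2*(-7))/(1 + 2))*7 = 23 + ((-5 - 14)/3)*7 = 23 + ((1/3)*(-19))*7 = 23 - 19/3*7 = 23 - 133/3 = -64/3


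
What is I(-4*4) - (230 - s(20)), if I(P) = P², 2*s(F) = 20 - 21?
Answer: 51/2 ≈ 25.500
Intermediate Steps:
s(F) = -½ (s(F) = (20 - 21)/2 = (½)*(-1) = -½)
I(-4*4) - (230 - s(20)) = (-4*4)² - (230 - 1*(-½)) = (-16)² - (230 + ½) = 256 - 1*461/2 = 256 - 461/2 = 51/2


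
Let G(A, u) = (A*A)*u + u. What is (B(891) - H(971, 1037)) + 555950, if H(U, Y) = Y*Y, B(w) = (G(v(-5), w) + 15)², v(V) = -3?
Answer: 79136206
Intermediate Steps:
G(A, u) = u + u*A² (G(A, u) = A²*u + u = u*A² + u = u + u*A²)
B(w) = (15 + 10*w)² (B(w) = (w*(1 + (-3)²) + 15)² = (w*(1 + 9) + 15)² = (w*10 + 15)² = (10*w + 15)² = (15 + 10*w)²)
H(U, Y) = Y²
(B(891) - H(971, 1037)) + 555950 = (25*(3 + 2*891)² - 1*1037²) + 555950 = (25*(3 + 1782)² - 1*1075369) + 555950 = (25*1785² - 1075369) + 555950 = (25*3186225 - 1075369) + 555950 = (79655625 - 1075369) + 555950 = 78580256 + 555950 = 79136206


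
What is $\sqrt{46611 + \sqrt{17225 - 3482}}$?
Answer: $\sqrt{46611 + 3 \sqrt{1527}} \approx 216.17$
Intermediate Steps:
$\sqrt{46611 + \sqrt{17225 - 3482}} = \sqrt{46611 + \sqrt{13743}} = \sqrt{46611 + 3 \sqrt{1527}}$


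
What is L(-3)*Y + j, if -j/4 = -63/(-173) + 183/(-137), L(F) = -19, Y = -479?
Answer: 215794913/23701 ≈ 9104.9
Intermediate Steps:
j = 92112/23701 (j = -4*(-63/(-173) + 183/(-137)) = -4*(-63*(-1/173) + 183*(-1/137)) = -4*(63/173 - 183/137) = -4*(-23028/23701) = 92112/23701 ≈ 3.8864)
L(-3)*Y + j = -19*(-479) + 92112/23701 = 9101 + 92112/23701 = 215794913/23701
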